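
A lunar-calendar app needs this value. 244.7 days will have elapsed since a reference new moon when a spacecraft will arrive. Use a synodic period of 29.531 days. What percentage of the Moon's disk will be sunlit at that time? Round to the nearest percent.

244.7 d spans 8 complete synodic months (8 × 29.531 = 236.25 d) plus 8.45 d.
Elongation θ = 360° × 8.45/29.531 ≈ 103.0°.
Illuminated fraction = (1 − cos 103.0°)/2 = (1 − (-0.226))/2 ≈ 0.613, so 61%.

61%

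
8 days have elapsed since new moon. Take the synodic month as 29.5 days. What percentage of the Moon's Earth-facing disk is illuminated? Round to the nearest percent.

The Moon has covered 8/29.5 of its cycle, so θ ≈ 360° × 8/29.5 = 97.6°.
With cos θ = (-0.133), the lit fraction is (1 − (-0.133))/2 ≈ 0.566, so 57%.

57%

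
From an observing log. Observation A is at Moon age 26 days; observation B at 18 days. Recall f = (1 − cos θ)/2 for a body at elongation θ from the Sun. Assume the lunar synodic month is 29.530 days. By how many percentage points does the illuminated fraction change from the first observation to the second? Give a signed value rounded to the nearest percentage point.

θ₁ = 360° × 26/29.530 = 317.0°, f₁ = (1 − cos θ₁)/2 = 0.135.
θ₂ = 360° × 18/29.530 = 219.4°, f₂ = (1 − cos θ₂)/2 = 0.886.
Change = f₂ − f₁ = +0.752 → +75 percentage points.

+75 pp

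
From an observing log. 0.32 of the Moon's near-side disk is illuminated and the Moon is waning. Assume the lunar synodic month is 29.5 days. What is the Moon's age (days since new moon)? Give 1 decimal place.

Invert f = (1 − cos θ)/2 to get cos θ = 1 − 2(0.32) = 0.360, hence θ₀ = arccos 0.360 = 68.9°.
Waning ⇒ past full, so θ = 360° − 68.9° = 291.1°.
That fraction of the synodic month is 291.1/360 × 29.5 d ≈ 23.85 d.

23.9 days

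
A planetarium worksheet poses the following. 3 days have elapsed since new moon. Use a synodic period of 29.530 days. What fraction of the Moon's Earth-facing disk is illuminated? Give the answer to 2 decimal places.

0.10

Elongation θ = 360° × 3/29.530 ≈ 36.6°.
cos 36.6° = 0.803, so f = (1 − 0.803)/2 = 0.098.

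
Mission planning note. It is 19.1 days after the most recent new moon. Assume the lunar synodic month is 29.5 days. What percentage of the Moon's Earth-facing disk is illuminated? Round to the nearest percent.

80%

The Moon has covered 19.1/29.5 of its cycle, so θ ≈ 360° × 19.1/29.5 = 233.1°.
cos 233.1° = (-0.601), so f = (1 − (-0.601))/2 = 0.800, so 80%.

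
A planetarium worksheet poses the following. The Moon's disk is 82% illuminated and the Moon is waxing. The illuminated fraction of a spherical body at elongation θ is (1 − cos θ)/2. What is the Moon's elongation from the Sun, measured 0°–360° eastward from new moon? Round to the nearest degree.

Invert f = (1 − cos θ)/2 to get cos θ = 1 − 2(0.82) = -0.640, hence θ₀ = arccos -0.640 = 129.8°.
The Moon is waxing (0°–180°), so θ = 129.8° directly.

130°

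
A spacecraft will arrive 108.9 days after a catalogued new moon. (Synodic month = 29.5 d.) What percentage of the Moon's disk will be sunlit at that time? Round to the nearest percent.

Reduce mod P: 108.9 − 3×29.5 = 20.40 d into the current lunation.
The Moon has covered 20.40/29.5 of its cycle, so θ ≈ 360° × 20.40/29.5 = 248.9°.
Illuminated fraction = (1 − cos 248.9°)/2 = (1 − (-0.359))/2 ≈ 0.680, so 68%.

68%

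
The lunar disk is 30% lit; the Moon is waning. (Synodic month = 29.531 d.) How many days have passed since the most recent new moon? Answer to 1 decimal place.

24.1 days

cos θ = 1 − 2f = 0.400, giving a principal value of 66.4°.
Waning ⇒ past full, so θ = 360° − 66.4° = 293.6°.
That fraction of the synodic month is 293.6/360 × 29.531 d ≈ 24.08 d.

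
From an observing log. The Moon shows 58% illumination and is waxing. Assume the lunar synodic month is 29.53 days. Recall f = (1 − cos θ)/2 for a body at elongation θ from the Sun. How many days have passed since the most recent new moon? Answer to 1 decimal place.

cos θ = 1 − 2f = -0.160, giving a principal value of 99.2°.
Before full moon the principal value applies: θ = 99.2°.
Age = 29.53 × 99.2°/360° ≈ 8.14 days.

8.1 days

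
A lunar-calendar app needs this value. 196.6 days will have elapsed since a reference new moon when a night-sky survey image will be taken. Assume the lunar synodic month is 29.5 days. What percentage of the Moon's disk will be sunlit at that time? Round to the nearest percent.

76%

196.6 d spans 6 complete synodic months (6 × 29.5 = 177.00 d) plus 19.60 d.
The Moon has covered 19.60/29.5 of its cycle, so θ ≈ 360° × 19.60/29.5 = 239.2°.
With cos θ = (-0.512), the lit fraction is (1 − (-0.512))/2 ≈ 0.756, so 76%.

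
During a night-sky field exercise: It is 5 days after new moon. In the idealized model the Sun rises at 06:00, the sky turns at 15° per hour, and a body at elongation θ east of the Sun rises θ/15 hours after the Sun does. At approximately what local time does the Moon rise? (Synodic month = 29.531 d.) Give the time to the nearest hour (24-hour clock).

The Moon has covered 5/29.531 of its cycle, so θ ≈ 360° × 5/29.531 = 61.0°.
The Moon trails the Sun by θ/15 = 61.0/15 ≈ 4.06 hours.
06:00 + 4.06 h ≈ 10:04 → 10:00 to the nearest hour.

10:00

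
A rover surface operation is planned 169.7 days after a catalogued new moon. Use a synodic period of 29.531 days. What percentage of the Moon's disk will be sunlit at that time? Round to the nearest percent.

51%

Reduce mod P: 169.7 − 5×29.531 = 22.04 d into the current lunation.
The Moon has covered 22.04/29.531 of its cycle, so θ ≈ 360° × 22.04/29.531 = 268.7°.
cos 268.7° = (-0.022), so f = (1 − (-0.022))/2 = 0.511, so 51%.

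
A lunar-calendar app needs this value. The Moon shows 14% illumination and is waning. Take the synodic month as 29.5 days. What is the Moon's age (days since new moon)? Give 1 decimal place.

From f = (1 − cos θ)/2: cos θ = 1 − 2×0.14 = 0.720; arccos → 43.9°.
Waning ⇒ past full, so θ = 360° − 43.9° = 316.1°.
At 360°/29.5 d per day, 316.1° corresponds to 25.90 days.

25.9 days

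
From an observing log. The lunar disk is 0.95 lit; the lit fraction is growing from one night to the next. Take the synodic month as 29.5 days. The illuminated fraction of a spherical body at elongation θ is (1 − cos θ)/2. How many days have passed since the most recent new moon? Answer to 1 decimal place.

12.6 days

From f = (1 − cos θ)/2: cos θ = 1 − 2×0.95 = -0.900; arccos → 154.2°.
The Moon is waxing (0°–180°), so θ = 154.2° directly.
At 360°/29.5 d per day, 154.2° corresponds to 12.63 days.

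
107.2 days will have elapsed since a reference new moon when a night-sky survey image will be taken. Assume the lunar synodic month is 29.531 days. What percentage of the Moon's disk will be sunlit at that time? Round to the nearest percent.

Reduce mod P: 107.2 − 3×29.531 = 18.61 d into the current lunation.
The Moon has covered 18.61/29.531 of its cycle, so θ ≈ 360° × 18.61/29.531 = 226.8°.
cos 226.8° = (-0.684), so f = (1 − (-0.684))/2 = 0.842, so 84%.

84%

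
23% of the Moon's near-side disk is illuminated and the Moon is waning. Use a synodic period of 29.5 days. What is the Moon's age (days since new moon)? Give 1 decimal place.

24.8 days

From f = (1 − cos θ)/2: cos θ = 1 − 2×0.23 = 0.540; arccos → 57.3°.
Waning ⇒ past full, so θ = 360° − 57.3° = 302.7°.
That fraction of the synodic month is 302.7/360 × 29.5 d ≈ 24.80 d.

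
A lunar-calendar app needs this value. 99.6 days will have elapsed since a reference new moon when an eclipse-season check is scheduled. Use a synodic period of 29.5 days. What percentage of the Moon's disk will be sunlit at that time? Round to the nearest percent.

86%

Reduce mod P: 99.6 − 3×29.5 = 11.10 d into the current lunation.
Phase angle: θ = 360°·(11.10 d)/(29.5 d) = 135.5°.
cos 135.5° = (-0.713), so f = (1 − (-0.713))/2 = 0.856, so 86%.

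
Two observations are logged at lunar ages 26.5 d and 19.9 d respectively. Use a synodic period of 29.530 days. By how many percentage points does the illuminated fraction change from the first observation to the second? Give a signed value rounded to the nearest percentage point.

+63 percentage points

θ₁ = 360° × 26.5/29.530 = 323.1°, f₁ = (1 − cos θ₁)/2 = 0.100.
θ₂ = 360° × 19.9/29.530 = 242.6°, f₂ = (1 − cos θ₂)/2 = 0.730.
Change = f₂ − f₁ = +0.630 → +63 percentage points.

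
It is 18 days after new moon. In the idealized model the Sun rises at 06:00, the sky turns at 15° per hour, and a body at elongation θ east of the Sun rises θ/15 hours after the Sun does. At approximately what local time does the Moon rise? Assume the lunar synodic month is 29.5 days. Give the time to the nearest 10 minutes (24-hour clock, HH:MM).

20:40

Phase angle: θ = 360°·(18 d)/(29.5 d) = 219.7°.
At 15° of sky rotation per hour, 219.7° corresponds to a 14.64 h lag.
06:00 + 14.644 h ≈ 20:39 → 20:40 to the nearest ten minutes.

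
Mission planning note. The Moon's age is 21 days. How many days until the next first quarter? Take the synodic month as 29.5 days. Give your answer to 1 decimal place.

First quarter is 0.25 of the way through the cycle: age 0.25 × 29.5 = 7.375 d.
Already past this cycle's first quarter; the next is at 7.375 + 29.5 = 36.875 d, so 36.875 − 21 = 15.875 days.

15.9 days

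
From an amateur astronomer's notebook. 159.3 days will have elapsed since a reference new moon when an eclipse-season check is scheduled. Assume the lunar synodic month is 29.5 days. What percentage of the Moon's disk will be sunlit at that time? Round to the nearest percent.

90%

159.3 d spans 5 complete synodic months (5 × 29.5 = 147.50 d) plus 11.80 d.
Elongation θ = 360° × 11.80/29.5 ≈ 144.0°.
With cos θ = (-0.809), the lit fraction is (1 − (-0.809))/2 ≈ 0.905, so 90%.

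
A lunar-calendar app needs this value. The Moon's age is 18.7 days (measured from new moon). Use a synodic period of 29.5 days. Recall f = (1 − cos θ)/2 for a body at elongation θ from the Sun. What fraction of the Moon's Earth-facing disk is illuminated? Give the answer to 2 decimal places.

Elongation θ = 360° × 18.7/29.5 ≈ 228.2°.
Illuminated fraction = (1 − cos 228.2°)/2 = (1 − (-0.666))/2 ≈ 0.833.

0.83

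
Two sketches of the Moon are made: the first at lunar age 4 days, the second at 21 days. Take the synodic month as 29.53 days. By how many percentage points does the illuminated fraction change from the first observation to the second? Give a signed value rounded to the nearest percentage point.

+45 percentage points

θ₁ = 360° × 4/29.53 = 48.8°, f₁ = (1 − cos θ₁)/2 = 0.170.
θ₂ = 360° × 21/29.53 = 256.0°, f₂ = (1 − cos θ₂)/2 = 0.621.
Change = f₂ − f₁ = +0.450 → +45 percentage points.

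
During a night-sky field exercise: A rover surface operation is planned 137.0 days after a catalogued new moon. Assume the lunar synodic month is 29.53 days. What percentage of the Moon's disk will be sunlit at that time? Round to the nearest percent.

82%

137.0/29.53 = 4.639 lunations, so 4 complete cycles and 18.88 d into the next.
Phase angle: θ = 360°·(18.88 d)/(29.53 d) = 230.2°.
cos 230.2° = (-0.641), so f = (1 − (-0.641))/2 = 0.820, so 82%.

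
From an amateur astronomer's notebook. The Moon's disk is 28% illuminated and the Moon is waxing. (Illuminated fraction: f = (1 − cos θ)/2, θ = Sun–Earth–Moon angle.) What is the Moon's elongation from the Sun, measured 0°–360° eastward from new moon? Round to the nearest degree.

Invert f = (1 − cos θ)/2 to get cos θ = 1 − 2(0.28) = 0.440, hence θ₀ = arccos 0.440 = 63.9°.
Before full moon the principal value applies: θ = 63.9°.

64°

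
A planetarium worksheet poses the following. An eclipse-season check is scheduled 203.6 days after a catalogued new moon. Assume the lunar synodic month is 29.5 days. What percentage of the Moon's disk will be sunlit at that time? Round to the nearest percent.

9%

Reduce mod P: 203.6 − 6×29.5 = 26.60 d into the current lunation.
The Moon has covered 26.60/29.5 of its cycle, so θ ≈ 360° × 26.60/29.5 = 324.6°.
cos 324.6° = 0.815, so f = (1 − 0.815)/2 = 0.092, so 9%.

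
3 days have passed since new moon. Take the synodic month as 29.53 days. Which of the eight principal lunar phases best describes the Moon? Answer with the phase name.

θ ≈ 360° × 3/29.53 = 37°, which falls in the waxing crescent sector.

waxing crescent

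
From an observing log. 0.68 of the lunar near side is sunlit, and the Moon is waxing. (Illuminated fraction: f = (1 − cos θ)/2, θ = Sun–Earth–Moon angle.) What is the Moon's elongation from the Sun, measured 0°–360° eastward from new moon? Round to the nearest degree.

111°

cos θ = 1 − 2f = -0.360, giving a principal value of 111.1°.
Waxing ⇒ before full, so θ = 111.1°.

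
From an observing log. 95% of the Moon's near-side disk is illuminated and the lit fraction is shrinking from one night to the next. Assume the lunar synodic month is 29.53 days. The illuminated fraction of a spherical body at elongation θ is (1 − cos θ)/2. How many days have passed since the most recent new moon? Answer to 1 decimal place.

16.9 days

Invert f = (1 − cos θ)/2 to get cos θ = 1 − 2(0.95) = -0.900, hence θ₀ = arccos -0.900 = 154.2°.
Waning ⇒ past full, so θ = 360° − 154.2° = 205.8°.
That fraction of the synodic month is 205.8/360 × 29.53 d ≈ 16.88 d.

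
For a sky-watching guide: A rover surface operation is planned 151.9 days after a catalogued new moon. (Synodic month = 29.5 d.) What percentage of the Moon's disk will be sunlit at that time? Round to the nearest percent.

20%

151.9 d spans 5 complete synodic months (5 × 29.5 = 147.50 d) plus 4.40 d.
Elongation θ = 360° × 4.40/29.5 ≈ 53.7°.
With cos θ = 0.592, the lit fraction is (1 − 0.592)/2 ≈ 0.204, so 20%.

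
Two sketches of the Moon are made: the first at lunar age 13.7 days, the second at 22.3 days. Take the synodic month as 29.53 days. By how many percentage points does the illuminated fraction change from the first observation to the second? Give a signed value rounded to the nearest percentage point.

-50 percentage points

θ₁ = 360° × 13.7/29.53 = 167.0°, f₁ = (1 − cos θ₁)/2 = 0.987.
θ₂ = 360° × 22.3/29.53 = 271.9°, f₂ = (1 − cos θ₂)/2 = 0.484.
Change = f₂ − f₁ = -0.503 → -50 percentage points.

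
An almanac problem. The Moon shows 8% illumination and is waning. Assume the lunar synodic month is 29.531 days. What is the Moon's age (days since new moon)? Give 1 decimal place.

26.8 days

cos θ = 1 − 2f = 0.840, giving a principal value of 32.9°.
A waning Moon lies in 180°–360°, so θ = 360° − 32.9° = 327.1°.
Age = 29.531 × 327.1°/360° ≈ 26.84 days.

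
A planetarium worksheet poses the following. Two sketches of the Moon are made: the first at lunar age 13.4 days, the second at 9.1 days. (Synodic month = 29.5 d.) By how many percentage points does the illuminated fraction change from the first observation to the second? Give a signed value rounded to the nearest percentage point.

-30 pp

First observation: θ = 360°·13.4/29.5 = 163.5°, so f = 0.979.
Second observation: θ = 111.1°, f = 0.680.
Δf = 0.680 − 0.979 = -0.300, i.e. -30 pp.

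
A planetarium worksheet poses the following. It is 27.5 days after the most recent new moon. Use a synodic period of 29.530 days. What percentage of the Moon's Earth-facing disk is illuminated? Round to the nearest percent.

5%

Phase angle: θ = 360°·(27.5 d)/(29.530 d) = 335.3°.
Illuminated fraction = (1 − cos 335.3°)/2 = (1 − 0.908)/2 ≈ 0.046, so 5%.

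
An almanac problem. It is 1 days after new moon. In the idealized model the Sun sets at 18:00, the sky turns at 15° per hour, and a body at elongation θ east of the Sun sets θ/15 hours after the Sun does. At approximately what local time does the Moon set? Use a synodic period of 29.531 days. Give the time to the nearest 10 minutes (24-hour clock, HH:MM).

18:50

Elongation θ = 360° × 1/29.531 ≈ 12.2°.
The Moon trails the Sun by θ/15 = 12.2/15 ≈ 0.81 hours.
18:00 + 0.813 h ≈ 18:49 → 18:50 to the nearest ten minutes.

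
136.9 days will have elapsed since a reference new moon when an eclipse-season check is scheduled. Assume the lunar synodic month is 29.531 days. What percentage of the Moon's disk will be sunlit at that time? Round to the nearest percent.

83%

Reduce mod P: 136.9 − 4×29.531 = 18.78 d into the current lunation.
Phase angle: θ = 360°·(18.78 d)/(29.531 d) = 228.9°.
cos 228.9° = (-0.658), so f = (1 − (-0.658))/2 = 0.829, so 83%.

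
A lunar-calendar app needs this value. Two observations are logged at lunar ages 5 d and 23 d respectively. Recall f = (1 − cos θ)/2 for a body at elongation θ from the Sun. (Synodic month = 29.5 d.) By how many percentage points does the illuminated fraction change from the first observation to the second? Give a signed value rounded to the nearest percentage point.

+15 percentage points

First observation: θ = 360°·5/29.5 = 61.0°, so f = 0.258.
Second observation: θ = 280.7°, f = 0.407.
Δf = 0.407 − 0.258 = +0.150, i.e. +15 pp.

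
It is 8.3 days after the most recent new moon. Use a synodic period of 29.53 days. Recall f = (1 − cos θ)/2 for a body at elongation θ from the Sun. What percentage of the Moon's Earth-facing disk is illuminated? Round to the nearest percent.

Phase angle: θ = 360°·(8.3 d)/(29.53 d) = 101.2°.
With cos θ = (-0.194), the lit fraction is (1 − (-0.194))/2 ≈ 0.597, so 60%.

60%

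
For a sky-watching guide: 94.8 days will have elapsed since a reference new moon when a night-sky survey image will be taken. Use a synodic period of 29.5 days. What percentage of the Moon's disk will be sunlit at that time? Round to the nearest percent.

94.8/29.5 = 3.214 lunations, so 3 complete cycles and 6.30 d into the next.
Elongation θ = 360° × 6.30/29.5 ≈ 76.9°.
With cos θ = 0.227, the lit fraction is (1 − 0.227)/2 ≈ 0.387, so 39%.

39%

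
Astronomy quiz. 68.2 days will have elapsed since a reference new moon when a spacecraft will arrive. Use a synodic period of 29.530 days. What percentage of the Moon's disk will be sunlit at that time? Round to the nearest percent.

68%

Reduce mod P: 68.2 − 2×29.530 = 9.14 d into the current lunation.
Elongation θ = 360° × 9.14/29.530 ≈ 111.4°.
Illuminated fraction = (1 − cos 111.4°)/2 = (1 − (-0.365))/2 ≈ 0.683, so 68%.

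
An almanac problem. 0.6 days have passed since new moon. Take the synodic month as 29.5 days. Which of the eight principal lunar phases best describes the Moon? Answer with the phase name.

θ ≈ 360° × 0.6/29.5 = 7°, which falls in the new moon sector.

new moon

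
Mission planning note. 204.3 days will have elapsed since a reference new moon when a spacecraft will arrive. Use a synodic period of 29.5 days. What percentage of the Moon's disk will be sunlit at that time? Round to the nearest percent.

5%

Reduce mod P: 204.3 − 6×29.5 = 27.30 d into the current lunation.
Phase angle: θ = 360°·(27.30 d)/(29.5 d) = 333.2°.
Illuminated fraction = (1 − cos 333.2°)/2 = (1 − 0.892)/2 ≈ 0.054, so 5%.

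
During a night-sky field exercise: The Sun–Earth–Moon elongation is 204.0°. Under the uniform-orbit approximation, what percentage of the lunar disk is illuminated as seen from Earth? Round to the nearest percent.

cos 204.0° = (-0.914), so f = (1 − (-0.914))/2 = 0.957, i.e. 96%.

96%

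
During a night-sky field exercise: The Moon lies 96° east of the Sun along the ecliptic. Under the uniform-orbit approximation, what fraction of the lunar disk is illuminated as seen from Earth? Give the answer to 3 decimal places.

0.552

f = (1 − cos 96°)/2 = (1 − (-0.105))/2 ≈ 0.552.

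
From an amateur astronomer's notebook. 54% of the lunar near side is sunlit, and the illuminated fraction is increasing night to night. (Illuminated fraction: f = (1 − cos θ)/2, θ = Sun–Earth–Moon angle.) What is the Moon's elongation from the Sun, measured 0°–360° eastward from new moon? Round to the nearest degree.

95°

Invert f = (1 − cos θ)/2 to get cos θ = 1 − 2(0.54) = -0.080, hence θ₀ = arccos -0.080 = 94.6°.
The Moon is waxing (0°–180°), so θ = 94.6° directly.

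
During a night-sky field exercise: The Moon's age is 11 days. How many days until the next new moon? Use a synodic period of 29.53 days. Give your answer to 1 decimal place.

One full lunation from the last new moon is 29.53 d; remaining = 29.53 − 11 = 18.530 d.

18.5 days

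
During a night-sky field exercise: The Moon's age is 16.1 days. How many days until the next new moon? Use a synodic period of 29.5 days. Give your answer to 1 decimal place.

13.4 days

The next new moon completes the synodic month: 29.5 − 16.1 = 13.400 days.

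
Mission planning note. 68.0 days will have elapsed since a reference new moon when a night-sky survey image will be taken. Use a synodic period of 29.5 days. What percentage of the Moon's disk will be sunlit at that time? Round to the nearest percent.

Reduce mod P: 68.0 − 2×29.5 = 9.00 d into the current lunation.
Elongation θ = 360° × 9.00/29.5 ≈ 109.8°.
Illuminated fraction = (1 − cos 109.8°)/2 = (1 − (-0.339))/2 ≈ 0.670, so 67%.

67%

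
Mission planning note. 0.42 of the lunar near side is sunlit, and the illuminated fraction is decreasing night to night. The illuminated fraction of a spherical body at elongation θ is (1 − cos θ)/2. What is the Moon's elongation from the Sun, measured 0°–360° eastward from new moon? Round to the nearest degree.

279°

Invert f = (1 − cos θ)/2 to get cos θ = 1 − 2(0.42) = 0.160, hence θ₀ = arccos 0.160 = 80.8°.
Since the Moon is past full (waning), take the reflex angle: θ = 360° − 80.8° = 279.2°.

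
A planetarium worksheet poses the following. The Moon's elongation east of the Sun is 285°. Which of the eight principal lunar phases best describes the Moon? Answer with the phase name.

last quarter

285° lies in the last quarter sector of the 8-phase cycle.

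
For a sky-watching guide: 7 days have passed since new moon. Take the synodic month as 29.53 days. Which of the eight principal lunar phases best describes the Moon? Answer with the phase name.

first quarter

At 7/29.53 of the cycle, θ ≈ 85° — the first quarter range.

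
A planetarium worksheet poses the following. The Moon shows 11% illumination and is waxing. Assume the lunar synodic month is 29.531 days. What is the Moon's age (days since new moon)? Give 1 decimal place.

3.2 days

cos θ = 1 − 2f = 0.780, giving a principal value of 38.7°.
Waxing ⇒ before full, so θ = 38.7°.
That fraction of the synodic month is 38.7/360 × 29.531 d ≈ 3.18 d.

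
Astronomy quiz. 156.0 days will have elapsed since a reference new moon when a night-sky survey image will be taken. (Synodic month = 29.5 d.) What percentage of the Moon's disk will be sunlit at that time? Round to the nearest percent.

62%

156.0 d spans 5 complete synodic months (5 × 29.5 = 147.50 d) plus 8.50 d.
Phase angle: θ = 360°·(8.50 d)/(29.5 d) = 103.7°.
With cos θ = (-0.237), the lit fraction is (1 − (-0.237))/2 ≈ 0.619, so 62%.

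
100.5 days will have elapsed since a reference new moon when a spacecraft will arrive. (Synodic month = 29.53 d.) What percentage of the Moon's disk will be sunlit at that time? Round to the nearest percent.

91%

100.5 d spans 3 complete synodic months (3 × 29.53 = 88.59 d) plus 11.91 d.
Phase angle: θ = 360°·(11.91 d)/(29.53 d) = 145.2°.
cos 145.2° = (-0.821), so f = (1 − (-0.821))/2 = 0.911, so 91%.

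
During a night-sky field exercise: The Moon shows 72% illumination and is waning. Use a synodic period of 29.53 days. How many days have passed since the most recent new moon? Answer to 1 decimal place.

cos θ = 1 − 2f = -0.440, giving a principal value of 116.1°.
Since the Moon is past full (waning), take the reflex angle: θ = 360° − 116.1° = 243.9°.
Age = 29.53 × 243.9°/360° ≈ 20.01 days.

20.0 days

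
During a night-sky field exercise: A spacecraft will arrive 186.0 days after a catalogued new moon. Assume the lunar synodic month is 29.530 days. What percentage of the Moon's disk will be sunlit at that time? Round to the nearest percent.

65%

Reduce mod P: 186.0 − 6×29.530 = 8.82 d into the current lunation.
Phase angle: θ = 360°·(8.82 d)/(29.530 d) = 107.5°.
Illuminated fraction = (1 − cos 107.5°)/2 = (1 − (-0.301))/2 ≈ 0.651, so 65%.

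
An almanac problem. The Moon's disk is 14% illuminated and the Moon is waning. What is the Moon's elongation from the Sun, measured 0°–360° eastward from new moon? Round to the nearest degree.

316°

Invert f = (1 − cos θ)/2 to get cos θ = 1 − 2(0.14) = 0.720, hence θ₀ = arccos 0.720 = 43.9°.
Waning ⇒ past full, so θ = 360° − 43.9° = 316.1°.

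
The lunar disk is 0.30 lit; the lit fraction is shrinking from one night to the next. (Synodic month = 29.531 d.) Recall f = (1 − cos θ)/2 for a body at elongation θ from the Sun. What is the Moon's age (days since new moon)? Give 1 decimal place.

24.1 days

Invert f = (1 − cos θ)/2 to get cos θ = 1 − 2(0.30) = 0.400, hence θ₀ = arccos 0.400 = 66.4°.
Since the Moon is past full (waning), take the reflex angle: θ = 360° − 66.4° = 293.6°.
Age = 29.531 × 293.6°/360° ≈ 24.08 days.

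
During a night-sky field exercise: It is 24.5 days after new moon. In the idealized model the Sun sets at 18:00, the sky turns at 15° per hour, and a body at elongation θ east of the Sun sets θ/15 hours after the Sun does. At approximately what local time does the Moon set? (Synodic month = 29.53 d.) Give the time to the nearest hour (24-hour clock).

14:00

The Moon has covered 24.5/29.53 of its cycle, so θ ≈ 360° × 24.5/29.53 = 298.7°.
Delay after the Sun = 298.7° / (15°/h) ≈ 19.91 h.
18:00 + 19.91 h ≈ 13:55 → 14:00 to the nearest hour.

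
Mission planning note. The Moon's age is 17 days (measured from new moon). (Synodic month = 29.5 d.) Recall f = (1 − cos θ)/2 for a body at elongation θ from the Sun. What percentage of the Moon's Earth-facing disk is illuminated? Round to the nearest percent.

The Moon has covered 17/29.5 of its cycle, so θ ≈ 360° × 17/29.5 = 207.5°.
With cos θ = (-0.887), the lit fraction is (1 − (-0.887))/2 ≈ 0.944, so 94%.

94%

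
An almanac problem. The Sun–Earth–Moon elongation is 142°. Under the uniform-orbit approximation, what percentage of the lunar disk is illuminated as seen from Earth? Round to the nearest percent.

89%

f = (1 − cos 142°)/2 = (1 − (-0.788))/2 ≈ 0.894, i.e. 89%.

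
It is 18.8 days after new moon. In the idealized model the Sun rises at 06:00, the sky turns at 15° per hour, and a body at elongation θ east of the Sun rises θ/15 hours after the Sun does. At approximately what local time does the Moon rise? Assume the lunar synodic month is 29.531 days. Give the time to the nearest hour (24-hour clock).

Phase angle: θ = 360°·(18.8 d)/(29.531 d) = 229.2°.
At 15° of sky rotation per hour, 229.2° corresponds to a 15.28 h lag.
06:00 + 15.28 h ≈ 21:17 → 21:00 to the nearest hour.

21:00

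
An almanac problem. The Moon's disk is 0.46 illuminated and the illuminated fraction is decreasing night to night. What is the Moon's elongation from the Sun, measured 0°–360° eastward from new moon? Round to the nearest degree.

From f = (1 − cos θ)/2: cos θ = 1 − 2×0.46 = 0.080; arccos → 85.4°.
Waning ⇒ past full, so θ = 360° − 85.4° = 274.6°.

275°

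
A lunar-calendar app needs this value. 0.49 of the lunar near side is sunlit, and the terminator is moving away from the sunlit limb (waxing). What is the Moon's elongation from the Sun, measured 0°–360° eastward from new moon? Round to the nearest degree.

From f = (1 − cos θ)/2: cos θ = 1 − 2×0.49 = 0.020; arccos → 88.9°.
The Moon is waxing (0°–180°), so θ = 88.9° directly.

89°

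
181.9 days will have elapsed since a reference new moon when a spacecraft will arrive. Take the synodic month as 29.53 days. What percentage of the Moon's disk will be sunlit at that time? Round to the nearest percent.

23%

181.9 d spans 6 complete synodic months (6 × 29.53 = 177.18 d) plus 4.72 d.
The Moon has covered 4.72/29.53 of its cycle, so θ ≈ 360° × 4.72/29.53 = 57.5°.
cos 57.5° = 0.537, so f = (1 − 0.537)/2 = 0.232, so 23%.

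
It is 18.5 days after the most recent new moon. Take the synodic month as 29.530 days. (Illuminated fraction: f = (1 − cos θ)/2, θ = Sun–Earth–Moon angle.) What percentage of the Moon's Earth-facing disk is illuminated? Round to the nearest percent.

85%

Elongation θ = 360° × 18.5/29.530 ≈ 225.5°.
cos 225.5° = (-0.700), so f = (1 − (-0.700))/2 = 0.850, so 85%.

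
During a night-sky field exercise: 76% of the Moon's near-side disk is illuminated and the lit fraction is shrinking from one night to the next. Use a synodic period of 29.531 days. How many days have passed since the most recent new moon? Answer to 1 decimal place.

19.6 days

cos θ = 1 − 2f = -0.520, giving a principal value of 121.3°.
Waning ⇒ past full, so θ = 360° − 121.3° = 238.7°.
At 360°/29.531 d per day, 238.7° corresponds to 19.58 days.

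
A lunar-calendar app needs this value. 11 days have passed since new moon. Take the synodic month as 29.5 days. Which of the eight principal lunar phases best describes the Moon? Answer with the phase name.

At 11/29.5 of the cycle, θ ≈ 134° — the waxing gibbous range.

waxing gibbous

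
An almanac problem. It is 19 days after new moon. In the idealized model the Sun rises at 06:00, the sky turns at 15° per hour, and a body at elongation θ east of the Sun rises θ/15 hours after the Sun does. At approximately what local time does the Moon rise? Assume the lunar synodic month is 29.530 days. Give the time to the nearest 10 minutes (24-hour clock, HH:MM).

The Moon has covered 19/29.530 of its cycle, so θ ≈ 360° × 19/29.530 = 231.6°.
At 15° of sky rotation per hour, 231.6° corresponds to a 15.44 h lag.
06:00 + 15.442 h ≈ 21:27 → 21:30 to the nearest ten minutes.

21:30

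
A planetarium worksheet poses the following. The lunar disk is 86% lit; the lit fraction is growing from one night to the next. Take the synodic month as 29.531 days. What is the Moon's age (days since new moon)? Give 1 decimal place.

11.2 days

cos θ = 1 − 2f = -0.720, giving a principal value of 136.1°.
Waxing ⇒ before full, so θ = 136.1°.
At 360°/29.531 d per day, 136.1° corresponds to 11.16 days.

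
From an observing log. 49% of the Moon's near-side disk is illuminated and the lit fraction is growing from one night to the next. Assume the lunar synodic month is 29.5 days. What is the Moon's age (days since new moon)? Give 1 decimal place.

cos θ = 1 − 2f = 0.020, giving a principal value of 88.9°.
The Moon is waxing (0°–180°), so θ = 88.9° directly.
At 360°/29.5 d per day, 88.9° corresponds to 7.28 days.

7.3 days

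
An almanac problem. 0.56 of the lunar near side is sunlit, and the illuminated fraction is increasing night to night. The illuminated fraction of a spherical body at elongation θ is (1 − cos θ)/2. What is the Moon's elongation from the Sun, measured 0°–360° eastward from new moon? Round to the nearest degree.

97°

Invert f = (1 − cos θ)/2 to get cos θ = 1 − 2(0.56) = -0.120, hence θ₀ = arccos -0.120 = 96.9°.
The Moon is waxing (0°–180°), so θ = 96.9° directly.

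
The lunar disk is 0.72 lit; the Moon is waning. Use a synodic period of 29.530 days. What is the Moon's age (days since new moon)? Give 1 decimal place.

From f = (1 − cos θ)/2: cos θ = 1 − 2×0.72 = -0.440; arccos → 116.1°.
Waning ⇒ past full, so θ = 360° − 116.1° = 243.9°.
That fraction of the synodic month is 243.9/360 × 29.530 d ≈ 20.01 d.

20.0 days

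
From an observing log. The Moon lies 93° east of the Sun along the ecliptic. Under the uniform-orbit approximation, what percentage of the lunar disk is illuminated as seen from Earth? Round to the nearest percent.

f = (1 − cos 93°)/2 = (1 − (-0.052))/2 ≈ 0.526, i.e. 53%.

53%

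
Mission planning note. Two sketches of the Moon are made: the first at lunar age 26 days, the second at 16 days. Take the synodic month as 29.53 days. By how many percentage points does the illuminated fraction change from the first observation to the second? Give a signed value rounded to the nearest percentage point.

+85 pp

θ₁ = 360° × 26/29.53 = 317.0°, f₁ = (1 − cos θ₁)/2 = 0.135.
θ₂ = 360° × 16/29.53 = 195.1°, f₂ = (1 − cos θ₂)/2 = 0.983.
Change = f₂ − f₁ = +0.848 → +85 percentage points.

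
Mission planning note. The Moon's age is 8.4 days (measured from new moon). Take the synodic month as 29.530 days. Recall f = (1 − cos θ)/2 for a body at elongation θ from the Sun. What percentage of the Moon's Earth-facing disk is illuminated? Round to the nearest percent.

61%

Elongation θ = 360° × 8.4/29.530 ≈ 102.4°.
Illuminated fraction = (1 − cos 102.4°)/2 = (1 − (-0.215))/2 ≈ 0.607, so 61%.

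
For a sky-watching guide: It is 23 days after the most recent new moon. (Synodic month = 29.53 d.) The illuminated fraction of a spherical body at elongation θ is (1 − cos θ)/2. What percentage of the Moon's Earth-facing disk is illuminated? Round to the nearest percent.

The Moon has covered 23/29.53 of its cycle, so θ ≈ 360° × 23/29.53 = 280.4°.
Illuminated fraction = (1 − cos 280.4°)/2 = (1 − 0.180)/2 ≈ 0.410, so 41%.

41%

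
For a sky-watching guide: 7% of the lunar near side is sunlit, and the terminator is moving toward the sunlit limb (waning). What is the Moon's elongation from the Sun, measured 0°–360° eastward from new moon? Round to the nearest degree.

329°

Invert f = (1 − cos θ)/2 to get cos θ = 1 − 2(0.07) = 0.860, hence θ₀ = arccos 0.860 = 30.7°.
A waning Moon lies in 180°–360°, so θ = 360° − 30.7° = 329.3°.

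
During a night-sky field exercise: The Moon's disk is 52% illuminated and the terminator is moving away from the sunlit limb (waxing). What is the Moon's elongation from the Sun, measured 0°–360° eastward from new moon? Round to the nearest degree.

Invert f = (1 − cos θ)/2 to get cos θ = 1 − 2(0.52) = -0.040, hence θ₀ = arccos -0.040 = 92.3°.
The Moon is waxing (0°–180°), so θ = 92.3° directly.

92°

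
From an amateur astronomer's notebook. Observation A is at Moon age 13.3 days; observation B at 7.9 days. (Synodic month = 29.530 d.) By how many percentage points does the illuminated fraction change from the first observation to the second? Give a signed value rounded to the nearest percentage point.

First observation: θ = 360°·13.3/29.530 = 162.1°, so f = 0.976.
Second observation: θ = 96.3°, f = 0.555.
Δf = 0.555 − 0.976 = -0.421, i.e. -42 pp.

-42 pp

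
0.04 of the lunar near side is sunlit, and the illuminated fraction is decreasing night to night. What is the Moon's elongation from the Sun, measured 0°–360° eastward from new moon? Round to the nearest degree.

337°

From f = (1 − cos θ)/2: cos θ = 1 − 2×0.04 = 0.920; arccos → 23.1°.
Waning ⇒ past full, so θ = 360° − 23.1° = 336.9°.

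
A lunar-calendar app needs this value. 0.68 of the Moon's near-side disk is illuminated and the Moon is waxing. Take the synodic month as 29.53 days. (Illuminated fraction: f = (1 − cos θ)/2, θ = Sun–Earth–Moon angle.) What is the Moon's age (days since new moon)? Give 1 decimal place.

9.1 days

cos θ = 1 − 2f = -0.360, giving a principal value of 111.1°.
Before full moon the principal value applies: θ = 111.1°.
At 360°/29.53 d per day, 111.1° corresponds to 9.11 days.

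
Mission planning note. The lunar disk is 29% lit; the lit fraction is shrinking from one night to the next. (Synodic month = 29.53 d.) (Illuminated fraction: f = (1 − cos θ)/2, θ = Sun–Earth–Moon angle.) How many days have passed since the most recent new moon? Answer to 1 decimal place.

cos θ = 1 − 2f = 0.420, giving a principal value of 65.2°.
Since the Moon is past full (waning), take the reflex angle: θ = 360° − 65.2° = 294.8°.
Age = 29.53 × 294.8°/360° ≈ 24.18 days.

24.2 days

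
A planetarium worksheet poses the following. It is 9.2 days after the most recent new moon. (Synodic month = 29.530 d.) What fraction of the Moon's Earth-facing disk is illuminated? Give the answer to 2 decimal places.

Phase angle: θ = 360°·(9.2 d)/(29.530 d) = 112.2°.
Illuminated fraction = (1 − cos 112.2°)/2 = (1 − (-0.377))/2 ≈ 0.689.

0.69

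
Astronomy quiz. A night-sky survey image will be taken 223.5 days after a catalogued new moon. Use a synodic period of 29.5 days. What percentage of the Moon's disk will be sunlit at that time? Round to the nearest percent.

94%

Reduce mod P: 223.5 − 7×29.5 = 17.00 d into the current lunation.
Phase angle: θ = 360°·(17.00 d)/(29.5 d) = 207.5°.
Illuminated fraction = (1 − cos 207.5°)/2 = (1 − (-0.887))/2 ≈ 0.944, so 94%.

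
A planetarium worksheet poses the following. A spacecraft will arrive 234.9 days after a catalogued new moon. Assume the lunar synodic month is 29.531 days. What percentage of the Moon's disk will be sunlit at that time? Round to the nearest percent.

234.9/29.531 = 7.954 lunations, so 7 complete cycles and 28.18 d into the next.
Phase angle: θ = 360°·(28.18 d)/(29.531 d) = 343.6°.
Illuminated fraction = (1 − cos 343.6°)/2 = (1 − 0.959)/2 ≈ 0.020, so 2%.

2%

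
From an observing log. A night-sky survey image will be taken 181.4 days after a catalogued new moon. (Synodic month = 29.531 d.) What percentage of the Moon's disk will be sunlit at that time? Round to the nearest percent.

181.4 d spans 6 complete synodic months (6 × 29.531 = 177.19 d) plus 4.21 d.
Elongation θ = 360° × 4.21/29.531 ≈ 51.4°.
cos 51.4° = 0.624, so f = (1 − 0.624)/2 = 0.188, so 19%.

19%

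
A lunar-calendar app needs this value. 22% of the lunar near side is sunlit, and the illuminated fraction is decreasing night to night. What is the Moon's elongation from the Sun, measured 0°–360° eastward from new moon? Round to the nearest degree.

From f = (1 − cos θ)/2: cos θ = 1 − 2×0.22 = 0.560; arccos → 55.9°.
Since the Moon is past full (waning), take the reflex angle: θ = 360° − 55.9° = 304.1°.

304°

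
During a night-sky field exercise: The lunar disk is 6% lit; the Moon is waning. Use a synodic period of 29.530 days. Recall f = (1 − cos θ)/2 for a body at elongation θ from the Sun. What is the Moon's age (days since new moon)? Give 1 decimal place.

27.2 days

Invert f = (1 − cos θ)/2 to get cos θ = 1 − 2(0.06) = 0.880, hence θ₀ = arccos 0.880 = 28.4°.
A waning Moon lies in 180°–360°, so θ = 360° − 28.4° = 331.6°.
That fraction of the synodic month is 331.6/360 × 29.530 d ≈ 27.20 d.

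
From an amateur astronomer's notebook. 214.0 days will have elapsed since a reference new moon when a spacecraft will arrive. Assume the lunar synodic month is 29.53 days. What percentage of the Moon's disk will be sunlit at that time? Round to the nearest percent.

49%

Reduce mod P: 214.0 − 7×29.53 = 7.29 d into the current lunation.
Phase angle: θ = 360°·(7.29 d)/(29.53 d) = 88.9°.
Illuminated fraction = (1 − cos 88.9°)/2 = (1 − 0.020)/2 ≈ 0.490, so 49%.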